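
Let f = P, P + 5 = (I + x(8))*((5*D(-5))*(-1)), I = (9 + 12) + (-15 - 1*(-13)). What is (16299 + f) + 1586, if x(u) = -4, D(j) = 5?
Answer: 17505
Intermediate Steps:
I = 19 (I = 21 + (-15 + 13) = 21 - 2 = 19)
P = -380 (P = -5 + (19 - 4)*((5*5)*(-1)) = -5 + 15*(25*(-1)) = -5 + 15*(-25) = -5 - 375 = -380)
f = -380
(16299 + f) + 1586 = (16299 - 380) + 1586 = 15919 + 1586 = 17505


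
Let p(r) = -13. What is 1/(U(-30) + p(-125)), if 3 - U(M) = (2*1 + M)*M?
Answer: -1/850 ≈ -0.0011765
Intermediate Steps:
U(M) = 3 - M*(2 + M) (U(M) = 3 - (2*1 + M)*M = 3 - (2 + M)*M = 3 - M*(2 + M))
1/(U(-30) + p(-125)) = 1/((3 - 1*(-30)**2 - 2*(-30)) - 13) = 1/((3 - 1*900 + 60) - 13) = 1/((3 - 900 + 60) - 13) = 1/(-837 - 13) = 1/(-850) = -1/850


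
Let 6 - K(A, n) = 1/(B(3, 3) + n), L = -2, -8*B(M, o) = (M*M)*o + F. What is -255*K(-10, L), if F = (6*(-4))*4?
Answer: -79050/53 ≈ -1491.5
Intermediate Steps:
F = -96 (F = -24*4 = -96)
B(M, o) = 12 - o*M**2/8 (B(M, o) = -((M*M)*o - 96)/8 = -(M**2*o - 96)/8 = -(o*M**2 - 96)/8 = -(-96 + o*M**2)/8 = 12 - o*M**2/8)
K(A, n) = 6 - 1/(69/8 + n) (K(A, n) = 6 - 1/((12 - 1/8*3*3**2) + n) = 6 - 1/((12 - 1/8*3*9) + n) = 6 - 1/((12 - 27/8) + n) = 6 - 1/(69/8 + n))
-255*K(-10, L) = -510*(203 + 24*(-2))/(69 + 8*(-2)) = -510*(203 - 48)/(69 - 16) = -510*155/53 = -255*310/53 = -79050/53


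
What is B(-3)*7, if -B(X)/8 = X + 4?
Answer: -56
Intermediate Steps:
B(X) = -32 - 8*X (B(X) = -8*(X + 4) = -8*(4 + X) = -32 - 8*X)
B(-3)*7 = (-32 - 8*(-3))*7 = (-32 + 24)*7 = -8*7 = -56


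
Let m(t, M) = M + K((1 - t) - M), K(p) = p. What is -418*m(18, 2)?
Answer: 7106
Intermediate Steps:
m(t, M) = 1 - t (m(t, M) = M + ((1 - t) - M) = M + (1 - M - t) = 1 - t)
-418*m(18, 2) = -418*(1 - 1*18) = -418*(1 - 18) = -418*(-17) = 7106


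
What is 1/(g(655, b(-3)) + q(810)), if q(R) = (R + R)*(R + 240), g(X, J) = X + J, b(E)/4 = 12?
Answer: 1/1701703 ≈ 5.8765e-7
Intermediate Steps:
b(E) = 48 (b(E) = 4*12 = 48)
g(X, J) = J + X
q(R) = 2*R*(240 + R) (q(R) = (2*R)*(240 + R) = 2*R*(240 + R))
1/(g(655, b(-3)) + q(810)) = 1/((48 + 655) + 2*810*(240 + 810)) = 1/(703 + 2*810*1050) = 1/(703 + 1701000) = 1/1701703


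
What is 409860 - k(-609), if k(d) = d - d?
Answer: 409860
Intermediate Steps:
k(d) = 0
409860 - k(-609) = 409860 - 1*0 = 409860 + 0 = 409860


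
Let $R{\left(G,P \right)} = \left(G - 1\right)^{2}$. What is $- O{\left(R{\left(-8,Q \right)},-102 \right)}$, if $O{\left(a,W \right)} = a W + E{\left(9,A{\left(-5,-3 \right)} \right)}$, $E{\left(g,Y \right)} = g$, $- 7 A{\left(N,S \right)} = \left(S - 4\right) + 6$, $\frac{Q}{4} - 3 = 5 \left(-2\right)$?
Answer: $8253$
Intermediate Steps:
$Q = -28$ ($Q = 12 + 4 \cdot 5 \left(-2\right) = 12 + 4 \left(-10\right) = 12 - 40 = -28$)
$A{\left(N,S \right)} = - \frac{2}{7} - \frac{S}{7}$ ($A{\left(N,S \right)} = - \frac{\left(S - 4\right) + 6}{7} = - \frac{\left(-4 + S\right) + 6}{7} = - \frac{2 + S}{7} = - \frac{2}{7} - \frac{S}{7}$)
$R{\left(G,P \right)} = \left(-1 + G\right)^{2}$
$O{\left(a,W \right)} = 9 + W a$ ($O{\left(a,W \right)} = a W + 9 = W a + 9 = 9 + W a$)
$- O{\left(R{\left(-8,Q \right)},-102 \right)} = - (9 - 102 \left(-1 - 8\right)^{2}) = - (9 - 102 \left(-9\right)^{2}) = - (9 - 8262) = \left(-1\right) \left(-8253\right) = 8253$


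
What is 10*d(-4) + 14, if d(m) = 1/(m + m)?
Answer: 51/4 ≈ 12.750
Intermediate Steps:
d(m) = 1/(2*m)
10*d(-4) + 14 = 10*((½)/(-4)) + 14 = 10*((½)*(-¼)) + 14 = 10*(-⅛) + 14 = -5/4 + 14 = 51/4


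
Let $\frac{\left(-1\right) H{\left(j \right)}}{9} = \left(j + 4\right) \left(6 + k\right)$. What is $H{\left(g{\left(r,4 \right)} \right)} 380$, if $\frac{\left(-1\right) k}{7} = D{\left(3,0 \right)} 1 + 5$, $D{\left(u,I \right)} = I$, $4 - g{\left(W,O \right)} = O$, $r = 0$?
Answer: $396720$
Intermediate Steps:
$g{\left(W,O \right)} = 4 - O$
$k = -35$ ($k = - 7 \left(0 \cdot 1 + 5\right) = - 7 \left(0 + 5\right) = \left(-7\right) 5 = -35$)
$H{\left(j \right)} = 1044 + 261 j$ ($H{\left(j \right)} = - 9 \left(j + 4\right) \left(6 - 35\right) = - 9 \left(4 + j\right) \left(-29\right) = - 9 \left(-116 - 29 j\right) = 1044 + 261 j$)
$H{\left(g{\left(r,4 \right)} \right)} 380 = \left(1044 + 261 \left(4 - 4\right)\right) 380 = \left(1044 + 261 \cdot 0\right) 380 = \left(1044 + 0\right) 380 = 1044 \cdot 380 = 396720$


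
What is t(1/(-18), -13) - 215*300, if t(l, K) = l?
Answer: -1161001/18 ≈ -64500.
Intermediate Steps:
t(1/(-18), -13) - 215*300 = 1/(-18) - 215*300 = -1/18 - 64500 = -1161001/18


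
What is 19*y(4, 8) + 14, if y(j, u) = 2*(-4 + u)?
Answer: 166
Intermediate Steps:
y(j, u) = -8 + 2*u
19*y(4, 8) + 14 = 19*(-8 + 2*8) + 14 = 19*(-8 + 16) + 14 = 19*8 + 14 = 152 + 14 = 166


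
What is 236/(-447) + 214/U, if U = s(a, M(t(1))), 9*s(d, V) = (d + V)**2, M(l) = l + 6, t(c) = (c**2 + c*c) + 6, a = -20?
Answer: 47357/894 ≈ 52.972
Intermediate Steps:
t(c) = 6 + 2*c**2 (t(c) = (c**2 + c**2) + 6 = 2*c**2 + 6 = 6 + 2*c**2)
M(l) = 6 + l
s(d, V) = (V + d)**2/9 (s(d, V) = (d + V)**2/9 = (V + d)**2/9)
U = 4 (U = ((6 + (6 + 2*1**2)) - 20)**2/9 = ((6 + (6 + 2*1)) - 20)**2/9 = ((6 + (6 + 2)) - 20)**2/9 = ((6 + 8) - 20)**2/9 = (14 - 20)**2/9 = (1/9)*(-6)**2 = (1/9)*36 = 4)
236/(-447) + 214/U = 236/(-447) + 214/4 = 236*(-1/447) + 214*(1/4) = -236/447 + 107/2 = 47357/894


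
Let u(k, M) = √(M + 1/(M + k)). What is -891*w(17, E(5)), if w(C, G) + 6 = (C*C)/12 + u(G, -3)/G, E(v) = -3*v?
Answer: -64449/4 + 99*I*√110/10 ≈ -16112.0 + 103.83*I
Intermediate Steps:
w(C, G) = -6 + C²/12 + √((10 - 3*G)/(-3 + G))/G (w(C, G) = -6 + ((C*C)/12 + √((1 - 3*(-3 + G))/(-3 + G))/G) = -6 + (C²*(1/12) + √((1 + (9 - 3*G))/(-3 + G))/G) = -6 + (C²/12 + √((10 - 3*G)/(-3 + G))/G) = -6 + C²/12 + √((10 - 3*G)/(-3 + G))/G)
-891*w(17, E(5)) = -891*(√((10 - (-9)*5)/(-3 - 3*5)) + (-3*5)*(-72 + 17²)/12)/((-3*5)) = -891*(√((10 - 3*(-15))/(-3 - 15)) + (1/12)*(-15)*(-72 + 289))/(-15) = -(-297)*(√((10 + 45)/(-18)) + (1/12)*(-15)*217)/5 = -(-297)*(√(-1/18*55) - 1085/4)/5 = -(-297)*(√(-55/18) - 1085/4)/5 = -(-297)*(I*√110/6 - 1085/4)/5 = -(-297)*(-1085/4 + I*√110/6)/5 = -891*(217/12 - I*√110/90) = -64449/4 + 99*I*√110/10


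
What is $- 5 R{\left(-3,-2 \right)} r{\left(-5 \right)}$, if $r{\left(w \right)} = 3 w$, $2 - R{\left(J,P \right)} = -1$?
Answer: $225$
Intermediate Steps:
$R{\left(J,P \right)} = 3$ ($R{\left(J,P \right)} = 2 - -1 = 2 + 1 = 3$)
$- 5 R{\left(-3,-2 \right)} r{\left(-5 \right)} = \left(-5\right) 3 \cdot 3 \left(-5\right) = \left(-15\right) \left(-15\right) = 225$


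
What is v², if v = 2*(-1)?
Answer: 4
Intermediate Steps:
v = -2
v² = (-2)² = 4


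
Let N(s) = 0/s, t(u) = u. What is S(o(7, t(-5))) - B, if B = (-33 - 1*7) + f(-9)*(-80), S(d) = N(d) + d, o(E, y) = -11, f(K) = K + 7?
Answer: -131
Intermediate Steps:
f(K) = 7 + K
N(s) = 0
S(d) = d (S(d) = 0 + d = d)
B = 120 (B = (-33 - 1*7) + (7 - 9)*(-80) = (-33 - 7) - 2*(-80) = -40 + 160 = 120)
S(o(7, t(-5))) - B = -11 - 1*120 = -11 - 120 = -131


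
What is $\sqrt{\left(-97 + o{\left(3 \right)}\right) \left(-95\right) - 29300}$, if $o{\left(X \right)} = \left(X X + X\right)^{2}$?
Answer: $i \sqrt{33765} \approx 183.75 i$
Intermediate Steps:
$o{\left(X \right)} = \left(X + X^{2}\right)^{2}$ ($o{\left(X \right)} = \left(X^{2} + X\right)^{2} = \left(X + X^{2}\right)^{2}$)
$\sqrt{\left(-97 + o{\left(3 \right)}\right) \left(-95\right) - 29300} = \sqrt{\left(-97 + 3^{2} \left(1 + 3\right)^{2}\right) \left(-95\right) - 29300} = \sqrt{\left(-97 + 9 \cdot 4^{2}\right) \left(-95\right) - 29300} = \sqrt{\left(-97 + 9 \cdot 16\right) \left(-95\right) - 29300} = \sqrt{\left(-97 + 144\right) \left(-95\right) - 29300} = \sqrt{47 \left(-95\right) - 29300} = \sqrt{-4465 - 29300} = \sqrt{-33765} = i \sqrt{33765}$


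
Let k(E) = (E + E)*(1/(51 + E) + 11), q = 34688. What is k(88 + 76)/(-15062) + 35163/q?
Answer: 43474922383/56165595520 ≈ 0.77405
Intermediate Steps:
k(E) = 2*E*(11 + 1/(51 + E)) (k(E) = (2*E)*(11 + 1/(51 + E)) = 2*E*(11 + 1/(51 + E)))
k(88 + 76)/(-15062) + 35163/q = (2*(88 + 76)*(562 + 11*(88 + 76))/(51 + (88 + 76)))/(-15062) + 35163/34688 = (2*164*(562 + 11*164)/(51 + 164))*(-1/15062) + 35163*(1/34688) = (2*164*(562 + 1804)/215)*(-1/15062) + 35163/34688 = (2*164*(1/215)*2366)*(-1/15062) + 35163/34688 = (776048/215)*(-1/15062) + 35163/34688 = -388024/1619165 + 35163/34688 = 43474922383/56165595520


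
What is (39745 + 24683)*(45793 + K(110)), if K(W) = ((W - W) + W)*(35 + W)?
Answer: 3977978004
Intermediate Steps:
K(W) = W*(35 + W) (K(W) = (0 + W)*(35 + W) = W*(35 + W))
(39745 + 24683)*(45793 + K(110)) = (39745 + 24683)*(45793 + 110*(35 + 110)) = 64428*(45793 + 110*145) = 64428*(45793 + 15950) = 64428*61743 = 3977978004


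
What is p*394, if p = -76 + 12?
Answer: -25216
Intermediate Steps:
p = -64
p*394 = -64*394 = -25216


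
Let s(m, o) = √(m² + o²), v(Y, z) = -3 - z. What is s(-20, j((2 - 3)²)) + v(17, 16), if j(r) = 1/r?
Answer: -19 + √401 ≈ 1.0250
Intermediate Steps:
j(r) = 1/r
s(-20, j((2 - 3)²)) + v(17, 16) = √((-20)² + (1/((2 - 3)²))²) + (-3 - 1*16) = √(400 + (1/((-1)²))²) + (-3 - 16) = √(400 + (1/1)²) - 19 = √(400 + 1²) - 19 = √(400 + 1) - 19 = √401 - 19 = -19 + √401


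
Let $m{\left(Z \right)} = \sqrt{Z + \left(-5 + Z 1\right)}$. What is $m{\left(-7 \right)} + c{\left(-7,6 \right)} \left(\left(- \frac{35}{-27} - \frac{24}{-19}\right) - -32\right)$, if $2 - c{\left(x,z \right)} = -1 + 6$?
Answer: $- \frac{17729}{171} + i \sqrt{19} \approx -103.68 + 4.3589 i$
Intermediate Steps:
$c{\left(x,z \right)} = -3$ ($c{\left(x,z \right)} = 2 - \left(-1 + 6\right) = 2 - 5 = -3$)
$m{\left(Z \right)} = \sqrt{-5 + 2 Z}$ ($m{\left(Z \right)} = \sqrt{Z + \left(-5 + Z\right)} = \sqrt{-5 + 2 Z}$)
$m{\left(-7 \right)} + c{\left(-7,6 \right)} \left(\left(- \frac{35}{-27} - \frac{24}{-19}\right) - -32\right) = \sqrt{-5 + 2 \left(-7\right)} - 3 \left(\left(- \frac{35}{-27} - \frac{24}{-19}\right) - -32\right) = \sqrt{-5 - 14} - 3 \left(\left(\left(-35\right) \left(- \frac{1}{27}\right) - - \frac{24}{19}\right) + 32\right) = \sqrt{-19} - 3 \left(\left(\frac{35}{27} + \frac{24}{19}\right) + 32\right) = i \sqrt{19} - 3 \left(\frac{1313}{513} + 32\right) = i \sqrt{19} - \frac{17729}{171} = - \frac{17729}{171} + i \sqrt{19}$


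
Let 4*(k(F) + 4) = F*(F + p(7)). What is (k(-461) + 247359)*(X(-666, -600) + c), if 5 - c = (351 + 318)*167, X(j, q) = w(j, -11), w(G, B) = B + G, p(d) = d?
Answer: -67364730015/2 ≈ -3.3682e+10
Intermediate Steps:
X(j, q) = -11 + j
c = -111718 (c = 5 - (351 + 318)*167 = 5 - 669*167 = 5 - 1*111723 = 5 - 111723 = -111718)
k(F) = -4 + F*(7 + F)/4 (k(F) = -4 + (F*(F + 7))/4 = -4 + (F*(7 + F))/4 = -4 + F*(7 + F)/4)
(k(-461) + 247359)*(X(-666, -600) + c) = ((-4 + (¼)*(-461)² + (7/4)*(-461)) + 247359)*((-11 - 666) - 111718) = ((-4 + (¼)*212521 - 3227/4) + 247359)*(-677 - 111718) = ((-4 + 212521/4 - 3227/4) + 247359)*(-112395) = (104639/2 + 247359)*(-112395) = (599357/2)*(-112395) = -67364730015/2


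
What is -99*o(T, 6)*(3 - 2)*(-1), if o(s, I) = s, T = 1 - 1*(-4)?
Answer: 495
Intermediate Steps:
T = 5 (T = 1 + 4 = 5)
-99*o(T, 6)*(3 - 2)*(-1) = -495*(3 - 2)*(-1) = -495*(-1) = 495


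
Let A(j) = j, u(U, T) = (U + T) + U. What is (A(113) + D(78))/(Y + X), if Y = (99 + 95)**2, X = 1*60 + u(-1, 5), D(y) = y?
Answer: 191/37699 ≈ 0.0050664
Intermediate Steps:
u(U, T) = T + 2*U (u(U, T) = (T + U) + U = T + 2*U)
X = 63 (X = 1*60 + (5 + 2*(-1)) = 60 + (5 - 2) = 60 + 3 = 63)
Y = 37636 (Y = 194**2 = 37636)
(A(113) + D(78))/(Y + X) = (113 + 78)/(37636 + 63) = 191/37699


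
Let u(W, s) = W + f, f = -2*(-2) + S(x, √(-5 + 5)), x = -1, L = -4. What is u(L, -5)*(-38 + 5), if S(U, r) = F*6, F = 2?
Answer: -396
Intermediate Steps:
S(U, r) = 12 (S(U, r) = 2*6 = 12)
f = 16 (f = -2*(-2) + 12 = 4 + 12 = 16)
u(W, s) = 16 + W (u(W, s) = W + 16 = 16 + W)
u(L, -5)*(-38 + 5) = (16 - 4)*(-38 + 5) = 12*(-33) = -396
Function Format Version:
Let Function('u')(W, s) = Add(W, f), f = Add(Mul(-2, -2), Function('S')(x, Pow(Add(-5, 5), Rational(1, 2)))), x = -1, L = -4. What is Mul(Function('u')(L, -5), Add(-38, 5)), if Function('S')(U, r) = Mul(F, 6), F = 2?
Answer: -396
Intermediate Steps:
Function('S')(U, r) = 12 (Function('S')(U, r) = Mul(2, 6) = 12)
f = 16 (f = Add(Mul(-2, -2), 12) = Add(4, 12) = 16)
Function('u')(W, s) = Add(16, W) (Function('u')(W, s) = Add(W, 16) = Add(16, W))
Mul(Function('u')(L, -5), Add(-38, 5)) = Mul(Add(16, -4), Add(-38, 5)) = Mul(12, -33) = -396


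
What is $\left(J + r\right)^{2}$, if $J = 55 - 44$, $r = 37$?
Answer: $2304$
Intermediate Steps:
$J = 11$ ($J = 55 - 44 = 11$)
$\left(J + r\right)^{2} = \left(11 + 37\right)^{2} = 48^{2} = 2304$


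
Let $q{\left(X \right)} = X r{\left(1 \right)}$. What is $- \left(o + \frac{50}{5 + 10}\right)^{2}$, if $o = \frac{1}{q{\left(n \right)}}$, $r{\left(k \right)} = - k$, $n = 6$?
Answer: $- \frac{361}{36} \approx -10.028$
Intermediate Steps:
$q{\left(X \right)} = - X$ ($q{\left(X \right)} = X \left(\left(-1\right) 1\right) = X \left(-1\right) = - X$)
$o = - \frac{1}{6}$ ($o = \frac{1}{\left(-1\right) 6} = \frac{1}{-6} = - \frac{1}{6} \approx -0.16667$)
$- \left(o + \frac{50}{5 + 10}\right)^{2} = - \left(- \frac{1}{6} + \frac{50}{5 + 10}\right)^{2} = - \left(- \frac{1}{6} + \frac{50}{15}\right)^{2} = - \left(- \frac{1}{6} + 50 \cdot \frac{1}{15}\right)^{2} = - \left(- \frac{1}{6} + \frac{10}{3}\right)^{2} = - \left(\frac{19}{6}\right)^{2} = \left(-1\right) \frac{361}{36} = - \frac{361}{36}$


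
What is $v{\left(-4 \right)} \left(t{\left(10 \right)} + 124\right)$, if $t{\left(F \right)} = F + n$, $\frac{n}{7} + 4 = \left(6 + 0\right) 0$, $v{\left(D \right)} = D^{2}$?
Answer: $1696$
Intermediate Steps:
$n = -28$ ($n = -28 + 7 \left(6 + 0\right) 0 = -28 + 7 \cdot 6 \cdot 0 = -28 + 7 \cdot 0 = -28 + 0 = -28$)
$t{\left(F \right)} = -28 + F$ ($t{\left(F \right)} = F - 28 = -28 + F$)
$v{\left(-4 \right)} \left(t{\left(10 \right)} + 124\right) = \left(-4\right)^{2} \left(\left(-28 + 10\right) + 124\right) = 16 \left(-18 + 124\right) = 16 \cdot 106 = 1696$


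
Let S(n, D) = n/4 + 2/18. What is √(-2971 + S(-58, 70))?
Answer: I*√107474/6 ≈ 54.639*I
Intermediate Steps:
S(n, D) = ⅑ + n/4 (S(n, D) = n*(¼) + 2*(1/18) = n/4 + ⅑ = ⅑ + n/4)
√(-2971 + S(-58, 70)) = √(-2971 + (⅑ + (¼)*(-58))) = √(-2971 + (⅑ - 29/2)) = √(-2971 - 259/18) = √(-53737/18) = I*√107474/6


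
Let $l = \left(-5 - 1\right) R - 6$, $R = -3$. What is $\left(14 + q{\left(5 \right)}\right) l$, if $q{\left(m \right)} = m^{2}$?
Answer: $468$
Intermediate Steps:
$l = 12$ ($l = \left(-5 - 1\right) \left(-3\right) - 6 = \left(-6\right) \left(-3\right) - 6 = 18 - 6 = 12$)
$\left(14 + q{\left(5 \right)}\right) l = \left(14 + 5^{2}\right) 12 = \left(14 + 25\right) 12 = 39 \cdot 12 = 468$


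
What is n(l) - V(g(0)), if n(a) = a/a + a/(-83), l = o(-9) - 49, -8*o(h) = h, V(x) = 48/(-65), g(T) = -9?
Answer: 99927/43160 ≈ 2.3153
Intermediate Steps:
V(x) = -48/65 (V(x) = 48*(-1/65) = -48/65)
o(h) = -h/8
l = -383/8 (l = -⅛*(-9) - 49 = 9/8 - 49 = -383/8 ≈ -47.875)
n(a) = 1 - a/83 (n(a) = 1 + a*(-1/83) = 1 - a/83)
n(l) - V(g(0)) = (1 - 1/83*(-383/8)) - 1*(-48/65) = (1 + 383/664) + 48/65 = 1047/664 + 48/65 = 99927/43160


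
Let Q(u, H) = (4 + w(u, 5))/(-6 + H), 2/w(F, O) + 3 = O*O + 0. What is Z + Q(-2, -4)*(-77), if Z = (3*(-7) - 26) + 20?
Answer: 9/2 ≈ 4.5000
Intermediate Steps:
w(F, O) = 2/(-3 + O²) (w(F, O) = 2/(-3 + (O*O + 0)) = 2/(-3 + (O² + 0)) = 2/(-3 + O²))
Z = -27 (Z = (-21 - 26) + 20 = -47 + 20 = -27)
Q(u, H) = 45/(11*(-6 + H)) (Q(u, H) = (4 + 2/(-3 + 5²))/(-6 + H) = (4 + 2/(-3 + 25))/(-6 + H) = (4 + 2/22)/(-6 + H) = (4 + 2*(1/22))/(-6 + H) = (4 + 1/11)/(-6 + H) = 45/(11*(-6 + H)))
Z + Q(-2, -4)*(-77) = -27 + (45/(11*(-6 - 4)))*(-77) = -27 + ((45/11)/(-10))*(-77) = -27 + ((45/11)*(-⅒))*(-77) = -27 - 9/22*(-77) = -27 + 63/2 = 9/2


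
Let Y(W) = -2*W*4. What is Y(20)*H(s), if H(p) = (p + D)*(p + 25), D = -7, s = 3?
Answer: 17920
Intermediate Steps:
Y(W) = -8*W
H(p) = (-7 + p)*(25 + p) (H(p) = (p - 7)*(p + 25) = (-7 + p)*(25 + p))
Y(20)*H(s) = (-8*20)*(-175 + 3² + 18*3) = -160*(-175 + 9 + 54) = -160*(-112) = 17920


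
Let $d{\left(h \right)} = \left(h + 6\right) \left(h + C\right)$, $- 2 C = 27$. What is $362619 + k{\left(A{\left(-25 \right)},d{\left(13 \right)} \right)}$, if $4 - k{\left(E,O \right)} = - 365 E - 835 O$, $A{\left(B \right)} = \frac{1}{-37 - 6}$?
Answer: $\frac{30502653}{86} \approx 3.5468 \cdot 10^{5}$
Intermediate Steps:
$C = - \frac{27}{2}$ ($C = \left(- \frac{1}{2}\right) 27 = - \frac{27}{2} \approx -13.5$)
$A{\left(B \right)} = - \frac{1}{43}$ ($A{\left(B \right)} = \frac{1}{-43} = - \frac{1}{43}$)
$d{\left(h \right)} = \left(6 + h\right) \left(- \frac{27}{2} + h\right)$ ($d{\left(h \right)} = \left(h + 6\right) \left(h - \frac{27}{2}\right) = \left(6 + h\right) \left(- \frac{27}{2} + h\right)$)
$k{\left(E,O \right)} = 4 + 365 E + 835 O$ ($k{\left(E,O \right)} = 4 - \left(- 365 E - 835 O\right) = 4 - \left(- 835 O - 365 E\right) = 4 + \left(365 E + 835 O\right) = 4 + 365 E + 835 O$)
$362619 + k{\left(A{\left(-25 \right)},d{\left(13 \right)} \right)} = 362619 + \left(4 + 365 \left(- \frac{1}{43}\right) + 835 \left(-81 + 13^{2} - \frac{195}{2}\right)\right) = 362619 + \left(4 - \frac{365}{43} + 835 \left(-81 + 169 - \frac{195}{2}\right)\right) = 362619 + \left(4 - \frac{365}{43} + 835 \left(- \frac{19}{2}\right)\right) = 362619 - \frac{682581}{86} = \frac{30502653}{86}$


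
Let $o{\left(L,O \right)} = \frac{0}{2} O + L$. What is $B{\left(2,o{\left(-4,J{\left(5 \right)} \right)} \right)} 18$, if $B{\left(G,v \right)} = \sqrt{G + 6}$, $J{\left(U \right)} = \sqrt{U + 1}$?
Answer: $36 \sqrt{2} \approx 50.912$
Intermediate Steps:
$J{\left(U \right)} = \sqrt{1 + U}$
$o{\left(L,O \right)} = L$ ($o{\left(L,O \right)} = 0 \cdot \frac{1}{2} O + L = 0 O + L = 0 + L = L$)
$B{\left(G,v \right)} = \sqrt{6 + G}$
$B{\left(2,o{\left(-4,J{\left(5 \right)} \right)} \right)} 18 = \sqrt{6 + 2} \cdot 18 = \sqrt{8} \cdot 18 = 2 \sqrt{2} \cdot 18 = 36 \sqrt{2}$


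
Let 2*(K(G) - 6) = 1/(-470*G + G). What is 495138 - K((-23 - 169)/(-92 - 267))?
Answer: 89171293031/180096 ≈ 4.9513e+5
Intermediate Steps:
K(G) = 6 - 1/(938*G) (K(G) = 6 + 1/(2*(-470*G + G)) = 6 + 1/(2*((-469*G))) = 6 + (-1/(469*G))/2 = 6 - 1/(938*G))
495138 - K((-23 - 169)/(-92 - 267)) = 495138 - (6 - (-92 - 267)/(-23 - 169)/938) = 495138 - (6 - 1/(938*((-192/(-359))))) = 495138 - (6 - 1/(938*((-192*(-1/359))))) = 495138 - (6 - 1/(938*192/359)) = 495138 - (6 - 1/938*359/192) = 495138 - (6 - 359/180096) = 495138 - 1*1080217/180096 = 495138 - 1080217/180096 = 89171293031/180096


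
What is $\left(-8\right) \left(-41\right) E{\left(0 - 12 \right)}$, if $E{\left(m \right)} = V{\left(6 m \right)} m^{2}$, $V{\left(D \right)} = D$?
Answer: $-3400704$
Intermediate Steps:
$E{\left(m \right)} = 6 m^{3}$ ($E{\left(m \right)} = 6 m m^{2} = 6 m^{3}$)
$\left(-8\right) \left(-41\right) E{\left(0 - 12 \right)} = \left(-8\right) \left(-41\right) 6 \left(0 - 12\right)^{3} = 328 \cdot 6 \left(0 - 12\right)^{3} = 328 \cdot 6 \left(-12\right)^{3} = 328 \cdot 6 \left(-1728\right) = 328 \left(-10368\right) = -3400704$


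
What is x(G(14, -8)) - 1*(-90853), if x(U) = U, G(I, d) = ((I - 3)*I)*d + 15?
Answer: 89636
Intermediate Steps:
G(I, d) = 15 + I*d*(-3 + I) (G(I, d) = ((-3 + I)*I)*d + 15 = (I*(-3 + I))*d + 15 = I*d*(-3 + I) + 15 = 15 + I*d*(-3 + I))
x(G(14, -8)) - 1*(-90853) = (15 - 8*14**2 - 3*14*(-8)) - 1*(-90853) = (15 - 8*196 + 336) + 90853 = (15 - 1568 + 336) + 90853 = -1217 + 90853 = 89636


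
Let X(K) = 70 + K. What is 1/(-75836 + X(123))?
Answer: -1/75643 ≈ -1.3220e-5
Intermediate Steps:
1/(-75836 + X(123)) = 1/(-75836 + (70 + 123)) = 1/(-75836 + 193) = 1/(-75643) = -1/75643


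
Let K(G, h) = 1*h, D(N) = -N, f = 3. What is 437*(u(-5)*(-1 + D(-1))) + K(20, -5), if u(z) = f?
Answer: -5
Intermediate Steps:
u(z) = 3
K(G, h) = h
437*(u(-5)*(-1 + D(-1))) + K(20, -5) = 437*(3*(-1 - 1*(-1))) - 5 = 437*(3*(-1 + 1)) - 5 = 437*(3*0) - 5 = 437*0 - 5 = 0 - 5 = -5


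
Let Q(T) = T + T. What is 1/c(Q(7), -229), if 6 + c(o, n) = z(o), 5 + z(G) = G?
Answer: 1/3 ≈ 0.33333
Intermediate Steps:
z(G) = -5 + G
Q(T) = 2*T
c(o, n) = -11 + o (c(o, n) = -6 + (-5 + o) = -11 + o)
1/c(Q(7), -229) = 1/(-11 + 2*7) = 1/(-11 + 14) = 1/3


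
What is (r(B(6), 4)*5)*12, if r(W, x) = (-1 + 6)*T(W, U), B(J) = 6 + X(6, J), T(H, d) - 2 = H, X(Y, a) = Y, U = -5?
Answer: 4200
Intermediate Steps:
T(H, d) = 2 + H
B(J) = 12 (B(J) = 6 + 6 = 12)
r(W, x) = 10 + 5*W (r(W, x) = (-1 + 6)*(2 + W) = 5*(2 + W) = 10 + 5*W)
(r(B(6), 4)*5)*12 = ((10 + 5*12)*5)*12 = ((10 + 60)*5)*12 = (70*5)*12 = 350*12 = 4200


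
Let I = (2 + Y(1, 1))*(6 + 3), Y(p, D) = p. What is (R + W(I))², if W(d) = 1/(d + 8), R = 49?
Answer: 2944656/1225 ≈ 2403.8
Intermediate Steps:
I = 27 (I = (2 + 1)*(6 + 3) = 3*9 = 27)
W(d) = 1/(8 + d)
(R + W(I))² = (49 + 1/(8 + 27))² = (49 + 1/35)² = (1716/35)² = 2944656/1225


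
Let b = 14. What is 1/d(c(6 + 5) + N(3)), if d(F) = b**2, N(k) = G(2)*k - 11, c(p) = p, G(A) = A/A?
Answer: 1/196 ≈ 0.0051020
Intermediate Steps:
G(A) = 1
N(k) = -11 + k (N(k) = 1*k - 11 = k - 11 = -11 + k)
d(F) = 196 (d(F) = 14**2 = 196)
1/d(c(6 + 5) + N(3)) = 1/196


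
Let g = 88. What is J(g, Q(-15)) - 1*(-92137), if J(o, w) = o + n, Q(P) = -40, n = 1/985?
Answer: 90841626/985 ≈ 92225.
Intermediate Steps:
n = 1/985 ≈ 0.0010152
J(o, w) = 1/985 + o (J(o, w) = o + 1/985 = 1/985 + o)
J(g, Q(-15)) - 1*(-92137) = (1/985 + 88) - 1*(-92137) = 86681/985 + 92137 = 90841626/985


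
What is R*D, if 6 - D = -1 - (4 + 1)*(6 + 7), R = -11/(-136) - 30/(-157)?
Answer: 52263/2669 ≈ 19.581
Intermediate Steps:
R = 5807/21352 (R = -11*(-1/136) - 30*(-1/157) = 11/136 + 30/157 = 5807/21352 ≈ 0.27197)
D = 72 (D = 6 - (-1 - (4 + 1)*(6 + 7)) = 6 - (-1 - 5*13) = 6 - (-1 - 1*65) = 6 - (-1 - 65) = 6 - 1*(-66) = 6 + 66 = 72)
R*D = (5807/21352)*72 = 52263/2669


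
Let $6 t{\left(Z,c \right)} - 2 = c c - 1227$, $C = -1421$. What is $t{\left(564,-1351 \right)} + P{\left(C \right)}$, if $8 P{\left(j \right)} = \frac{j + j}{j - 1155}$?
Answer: $\frac{447482315}{1472} \approx 3.04 \cdot 10^{5}$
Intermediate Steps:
$t{\left(Z,c \right)} = - \frac{1225}{6} + \frac{c^{2}}{6}$ ($t{\left(Z,c \right)} = \frac{1}{3} + \frac{c c - 1227}{6} = \frac{1}{3} + \frac{c^{2} - 1227}{6} = \frac{1}{3} + \frac{-1227 + c^{2}}{6} = \frac{1}{3} + \left(- \frac{409}{2} + \frac{c^{2}}{6}\right) = - \frac{1225}{6} + \frac{c^{2}}{6}$)
$P{\left(j \right)} = \frac{j}{4 \left(-1155 + j\right)}$ ($P{\left(j \right)} = \frac{\left(j + j\right) \frac{1}{j - 1155}}{8} = \frac{2 j \frac{1}{-1155 + j}}{8} = \frac{j}{4 \left(-1155 + j\right)}$)
$t{\left(564,-1351 \right)} + P{\left(C \right)} = \left(- \frac{1225}{6} + \frac{\left(-1351\right)^{2}}{6}\right) + \frac{1}{4} \left(-1421\right) \frac{1}{-1155 - 1421} = \left(- \frac{1225}{6} + \frac{1}{6} \cdot 1825201\right) + \frac{1}{4} \left(-1421\right) \frac{1}{-2576} = \left(- \frac{1225}{6} + \frac{1825201}{6}\right) + \frac{1}{4} \left(-1421\right) \left(- \frac{1}{2576}\right) = 303996 + \frac{203}{1472} = \frac{447482315}{1472}$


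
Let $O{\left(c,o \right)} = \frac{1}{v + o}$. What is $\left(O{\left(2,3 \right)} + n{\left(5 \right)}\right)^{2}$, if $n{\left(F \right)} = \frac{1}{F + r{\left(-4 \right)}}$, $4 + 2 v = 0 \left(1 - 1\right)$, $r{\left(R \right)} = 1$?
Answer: $\frac{49}{36} \approx 1.3611$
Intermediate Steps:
$v = -2$ ($v = -2 + \frac{0 \left(1 - 1\right)}{2} = -2 + \frac{0 \cdot 0}{2} = -2 + \frac{1}{2} \cdot 0 = -2 + 0 = -2$)
$O{\left(c,o \right)} = \frac{1}{-2 + o}$
$n{\left(F \right)} = \frac{1}{1 + F}$ ($n{\left(F \right)} = \frac{1}{F + 1} = \frac{1}{1 + F}$)
$\left(O{\left(2,3 \right)} + n{\left(5 \right)}\right)^{2} = \left(\frac{1}{-2 + 3} + \frac{1}{1 + 5}\right)^{2} = \left(1^{-1} + \frac{1}{6}\right)^{2} = \left(1 + \frac{1}{6}\right)^{2} = \left(\frac{7}{6}\right)^{2} = \frac{49}{36}$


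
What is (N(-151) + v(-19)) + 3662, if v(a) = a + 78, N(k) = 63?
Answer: 3784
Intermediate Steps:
v(a) = 78 + a
(N(-151) + v(-19)) + 3662 = (63 + (78 - 19)) + 3662 = (63 + 59) + 3662 = 122 + 3662 = 3784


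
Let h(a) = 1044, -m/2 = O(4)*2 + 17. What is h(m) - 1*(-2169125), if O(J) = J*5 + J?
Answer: 2170169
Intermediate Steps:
O(J) = 6*J (O(J) = 5*J + J = 6*J)
m = -130 (m = -2*((6*4)*2 + 17) = -2*(24*2 + 17) = -2*(48 + 17) = -2*65 = -130)
h(m) - 1*(-2169125) = 1044 - 1*(-2169125) = 1044 + 2169125 = 2170169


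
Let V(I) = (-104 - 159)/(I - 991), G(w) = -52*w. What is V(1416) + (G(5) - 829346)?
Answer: -352582813/425 ≈ -8.2961e+5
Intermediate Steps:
V(I) = -263/(-991 + I)
V(1416) + (G(5) - 829346) = -263/(-991 + 1416) + (-52*5 - 829346) = -263/425 + (-260 - 829346) = -263*1/425 - 829606 = -263/425 - 829606 = -352582813/425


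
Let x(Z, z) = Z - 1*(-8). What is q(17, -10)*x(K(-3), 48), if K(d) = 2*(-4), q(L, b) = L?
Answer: 0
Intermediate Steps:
K(d) = -8
x(Z, z) = 8 + Z (x(Z, z) = Z + 8 = 8 + Z)
q(17, -10)*x(K(-3), 48) = 17*(8 - 8) = 17*0 = 0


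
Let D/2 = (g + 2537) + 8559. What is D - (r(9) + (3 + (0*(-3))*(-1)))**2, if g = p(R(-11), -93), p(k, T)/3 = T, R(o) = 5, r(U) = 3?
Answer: 21598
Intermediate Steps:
p(k, T) = 3*T
g = -279 (g = 3*(-93) = -279)
D = 21634 (D = 2*((-279 + 2537) + 8559) = 2*(2258 + 8559) = 2*10817 = 21634)
D - (r(9) + (3 + (0*(-3))*(-1)))**2 = 21634 - (3 + (3 + (0*(-3))*(-1)))**2 = 21634 - (3 + (3 + 0*(-1)))**2 = 21634 - (3 + (3 + 0))**2 = 21634 - (3 + 3)**2 = 21634 - 1*6**2 = 21634 - 1*36 = 21634 - 36 = 21598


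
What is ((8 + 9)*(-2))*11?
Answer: -374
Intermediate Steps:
((8 + 9)*(-2))*11 = (17*(-2))*11 = -34*11 = -374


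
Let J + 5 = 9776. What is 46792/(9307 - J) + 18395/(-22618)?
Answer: -33339898/327961 ≈ -101.66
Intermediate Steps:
J = 9771 (J = -5 + 9776 = 9771)
46792/(9307 - J) + 18395/(-22618) = 46792/(9307 - 1*9771) + 18395/(-22618) = 46792/(9307 - 9771) + 18395*(-1/22618) = 46792/(-464) - 18395/22618 = 46792*(-1/464) - 18395/22618 = -5849/58 - 18395/22618 = -33339898/327961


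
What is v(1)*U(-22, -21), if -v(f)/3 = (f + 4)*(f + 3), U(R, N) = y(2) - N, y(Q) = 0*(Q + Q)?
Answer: -1260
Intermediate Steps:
y(Q) = 0 (y(Q) = 0*(2*Q) = 0)
U(R, N) = -N (U(R, N) = 0 - N = -N)
v(f) = -3*(3 + f)*(4 + f) (v(f) = -3*(f + 4)*(f + 3) = -3*(4 + f)*(3 + f) = -3*(3 + f)*(4 + f))
v(1)*U(-22, -21) = (-36 - 21*1 - 3*1²)*(-1*(-21)) = (-36 - 21 - 3*1)*21 = (-36 - 21 - 3)*21 = -60*21 = -1260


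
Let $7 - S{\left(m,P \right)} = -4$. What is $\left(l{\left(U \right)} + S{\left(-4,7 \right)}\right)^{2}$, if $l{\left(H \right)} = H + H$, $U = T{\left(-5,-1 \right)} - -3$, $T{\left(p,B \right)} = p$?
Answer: $49$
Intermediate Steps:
$S{\left(m,P \right)} = 11$ ($S{\left(m,P \right)} = 7 - -4 = 7 + 4 = 11$)
$U = -2$ ($U = -5 - -3 = -5 + 3 = -2$)
$l{\left(H \right)} = 2 H$
$\left(l{\left(U \right)} + S{\left(-4,7 \right)}\right)^{2} = \left(2 \left(-2\right) + 11\right)^{2} = \left(-4 + 11\right)^{2} = 7^{2} = 49$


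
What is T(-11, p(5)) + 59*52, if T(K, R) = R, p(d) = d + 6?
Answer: 3079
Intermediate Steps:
p(d) = 6 + d
T(-11, p(5)) + 59*52 = (6 + 5) + 59*52 = 11 + 3068 = 3079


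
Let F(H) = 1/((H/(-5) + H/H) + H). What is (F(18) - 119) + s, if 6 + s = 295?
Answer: 13095/77 ≈ 170.06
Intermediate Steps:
s = 289 (s = -6 + 295 = 289)
F(H) = 1/(1 + 4*H/5) (F(H) = 1/((H*(-⅕) + 1) + H) = 1/((-H/5 + 1) + H) = 1/((1 - H/5) + H) = 1/(1 + 4*H/5))
(F(18) - 119) + s = (5/(5 + 4*18) - 119) + 289 = (5/(5 + 72) - 119) + 289 = (5/77 - 119) + 289 = -9158/77 + 289 = 13095/77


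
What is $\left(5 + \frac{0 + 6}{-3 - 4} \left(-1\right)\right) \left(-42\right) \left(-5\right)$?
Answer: $1230$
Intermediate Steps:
$\left(5 + \frac{0 + 6}{-3 - 4} \left(-1\right)\right) \left(-42\right) \left(-5\right) = \left(5 + \frac{6}{-7} \left(-1\right)\right) \left(-42\right) \left(-5\right) = \left(5 + 6 \left(- \frac{1}{7}\right) \left(-1\right)\right) \left(-42\right) \left(-5\right) = \left(5 - - \frac{6}{7}\right) \left(-42\right) \left(-5\right) = \left(5 + \frac{6}{7}\right) \left(-42\right) \left(-5\right) = \frac{41}{7} \left(-42\right) \left(-5\right) = \left(-246\right) \left(-5\right) = 1230$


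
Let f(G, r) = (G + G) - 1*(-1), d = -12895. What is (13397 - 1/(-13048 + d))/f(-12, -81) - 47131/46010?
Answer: -16019283244979/27453660890 ≈ -583.50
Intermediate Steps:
f(G, r) = 1 + 2*G (f(G, r) = 2*G + 1 = 1 + 2*G)
(13397 - 1/(-13048 + d))/f(-12, -81) - 47131/46010 = (13397 - 1/(-13048 - 12895))/(1 + 2*(-12)) - 47131/46010 = (13397 - 1/(-25943))/(1 - 24) - 47131*1/46010 = (13397 - 1*(-1/25943))/(-23) - 47131/46010 = (13397 + 1/25943)*(-1/23) - 47131/46010 = (347558372/25943)*(-1/23) - 47131/46010 = -347558372/596689 - 47131/46010 = -16019283244979/27453660890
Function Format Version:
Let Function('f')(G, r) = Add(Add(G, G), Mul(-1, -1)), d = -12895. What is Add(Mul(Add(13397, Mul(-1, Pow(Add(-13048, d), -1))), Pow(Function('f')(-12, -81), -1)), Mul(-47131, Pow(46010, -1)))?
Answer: Rational(-16019283244979, 27453660890) ≈ -583.50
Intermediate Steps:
Function('f')(G, r) = Add(1, Mul(2, G)) (Function('f')(G, r) = Add(Mul(2, G), 1) = Add(1, Mul(2, G)))
Add(Mul(Add(13397, Mul(-1, Pow(Add(-13048, d), -1))), Pow(Function('f')(-12, -81), -1)), Mul(-47131, Pow(46010, -1))) = Add(Mul(Add(13397, Mul(-1, Pow(Add(-13048, -12895), -1))), Pow(Add(1, Mul(2, -12)), -1)), Mul(-47131, Pow(46010, -1))) = Add(Mul(Add(13397, Mul(-1, Pow(-25943, -1))), Pow(Add(1, -24), -1)), Mul(-47131, Rational(1, 46010))) = Add(Mul(Add(13397, Mul(-1, Rational(-1, 25943))), Pow(-23, -1)), Rational(-47131, 46010)) = Add(Mul(Add(13397, Rational(1, 25943)), Rational(-1, 23)), Rational(-47131, 46010)) = Add(Mul(Rational(347558372, 25943), Rational(-1, 23)), Rational(-47131, 46010)) = Add(Rational(-347558372, 596689), Rational(-47131, 46010)) = Rational(-16019283244979, 27453660890)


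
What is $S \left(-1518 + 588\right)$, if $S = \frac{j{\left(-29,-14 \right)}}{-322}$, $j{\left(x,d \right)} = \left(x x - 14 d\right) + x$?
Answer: $\frac{66960}{23} \approx 2911.3$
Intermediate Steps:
$j{\left(x,d \right)} = x + x^{2} - 14 d$ ($j{\left(x,d \right)} = \left(x^{2} - 14 d\right) + x = x + x^{2} - 14 d$)
$S = - \frac{72}{23}$ ($S = \frac{-29 + \left(-29\right)^{2} - -196}{-322} = \left(-29 + 841 + 196\right) \left(- \frac{1}{322}\right) = 1008 \left(- \frac{1}{322}\right) = - \frac{72}{23} \approx -3.1304$)
$S \left(-1518 + 588\right) = - \frac{72 \left(-1518 + 588\right)}{23} = \left(- \frac{72}{23}\right) \left(-930\right) = \frac{66960}{23}$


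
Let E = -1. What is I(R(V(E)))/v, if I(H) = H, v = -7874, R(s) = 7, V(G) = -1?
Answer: -7/7874 ≈ -0.00088900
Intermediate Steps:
I(R(V(E)))/v = 7/(-7874) = 7*(-1/7874) = -7/7874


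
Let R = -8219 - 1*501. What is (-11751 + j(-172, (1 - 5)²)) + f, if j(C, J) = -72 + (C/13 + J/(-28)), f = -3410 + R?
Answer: -2180979/91 ≈ -23967.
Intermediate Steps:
R = -8720 (R = -8219 - 501 = -8720)
f = -12130 (f = -3410 - 8720 = -12130)
j(C, J) = -72 - J/28 + C/13 (j(C, J) = -72 + (C*(1/13) + J*(-1/28)) = -72 + (C/13 - J/28) = -72 + (-J/28 + C/13) = -72 - J/28 + C/13)
(-11751 + j(-172, (1 - 5)²)) + f = (-11751 + (-72 - (1 - 5)²/28 + (1/13)*(-172))) - 12130 = (-11751 + (-72 - 1/28*(-4)² - 172/13)) - 12130 = (-11751 + (-72 - 1/28*16 - 172/13)) - 12130 = (-11751 + (-72 - 4/7 - 172/13)) - 12130 = (-11751 - 7808/91) - 12130 = -1077149/91 - 12130 = -2180979/91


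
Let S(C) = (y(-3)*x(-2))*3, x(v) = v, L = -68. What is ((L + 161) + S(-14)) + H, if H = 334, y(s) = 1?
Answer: 421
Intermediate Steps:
S(C) = -6 (S(C) = (1*(-2))*3 = -2*3 = -6)
((L + 161) + S(-14)) + H = ((-68 + 161) - 6) + 334 = (93 - 6) + 334 = 87 + 334 = 421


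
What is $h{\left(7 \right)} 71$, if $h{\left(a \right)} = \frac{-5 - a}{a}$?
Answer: $- \frac{852}{7} \approx -121.71$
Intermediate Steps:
$h{\left(a \right)} = \frac{-5 - a}{a}$
$h{\left(7 \right)} 71 = \frac{-5 - 7}{7} \cdot 71 = \frac{1}{7} \left(-12\right) 71 = \left(- \frac{12}{7}\right) 71 = - \frac{852}{7}$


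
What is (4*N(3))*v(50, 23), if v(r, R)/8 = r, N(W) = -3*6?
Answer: -28800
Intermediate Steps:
N(W) = -18
v(r, R) = 8*r
(4*N(3))*v(50, 23) = (4*(-18))*(8*50) = -72*400 = -28800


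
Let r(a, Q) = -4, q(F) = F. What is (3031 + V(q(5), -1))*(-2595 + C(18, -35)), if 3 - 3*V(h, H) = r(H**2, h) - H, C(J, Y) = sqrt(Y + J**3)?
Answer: -7870635 + 3033*sqrt(5797) ≈ -7.6397e+6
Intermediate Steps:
V(h, H) = 7/3 + H/3 (V(h, H) = 1 - (-4 - H)/3 = 1 + (4/3 + H/3) = 7/3 + H/3)
(3031 + V(q(5), -1))*(-2595 + C(18, -35)) = (3031 + (7/3 + (1/3)*(-1)))*(-2595 + sqrt(-35 + 18**3)) = (3031 + (7/3 - 1/3))*(-2595 + sqrt(-35 + 5832)) = (3031 + 2)*(-2595 + sqrt(5797)) = 3033*(-2595 + sqrt(5797)) = -7870635 + 3033*sqrt(5797)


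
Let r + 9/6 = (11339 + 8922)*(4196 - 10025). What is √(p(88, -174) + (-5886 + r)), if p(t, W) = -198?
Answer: 3*I*√52492202/2 ≈ 10868.0*I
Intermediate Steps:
r = -236202741/2 (r = -3/2 + (11339 + 8922)*(4196 - 10025) = -3/2 + 20261*(-5829) = -3/2 - 118101369 = -236202741/2 ≈ -1.1810e+8)
√(p(88, -174) + (-5886 + r)) = √(-198 + (-5886 - 236202741/2)) = √(-198 - 236214513/2) = √(-236214909/2) = 3*I*√52492202/2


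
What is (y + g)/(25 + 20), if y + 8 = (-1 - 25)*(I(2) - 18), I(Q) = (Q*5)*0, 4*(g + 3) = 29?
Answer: 619/60 ≈ 10.317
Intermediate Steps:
g = 17/4 (g = -3 + (¼)*29 = -3 + 29/4 = 17/4 ≈ 4.2500)
I(Q) = 0 (I(Q) = (5*Q)*0 = 0)
y = 460 (y = -8 + (-1 - 25)*(0 - 18) = -8 - 26*(-18) = -8 + 468 = 460)
(y + g)/(25 + 20) = (460 + 17/4)/(25 + 20) = (1857/4)/45 = (1857/4)*(1/45) = 619/60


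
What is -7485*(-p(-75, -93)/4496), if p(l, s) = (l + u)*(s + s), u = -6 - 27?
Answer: 18794835/562 ≈ 33443.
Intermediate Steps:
u = -33
p(l, s) = 2*s*(-33 + l) (p(l, s) = (l - 33)*(s + s) = (-33 + l)*(2*s) = 2*s*(-33 + l))
-7485*(-p(-75, -93)/4496) = -7485/((-4496*(-1/(186*(-33 - 75))))) = -7485/((-4496/(2*(-93)*(-108)))) = -7485/((-4496/20088)) = -7485/((-4496*1/20088)) = -7485/(-562/2511) = -7485*(-2511/562) = 18794835/562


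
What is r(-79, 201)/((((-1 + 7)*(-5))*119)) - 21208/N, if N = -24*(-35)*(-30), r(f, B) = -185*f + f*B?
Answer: 64027/53550 ≈ 1.1956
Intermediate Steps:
r(f, B) = -185*f + B*f
N = -25200 (N = 840*(-30) = -25200)
r(-79, 201)/((((-1 + 7)*(-5))*119)) - 21208/N = (-79*(-185 + 201))/((((-1 + 7)*(-5))*119)) - 21208/(-25200) = (-79*16)/(((6*(-5))*119)) - 21208*(-1/25200) = -1264/((-30*119)) + 2651/3150 = -1264/(-3570) + 2651/3150 = -1264*(-1/3570) + 2651/3150 = 632/1785 + 2651/3150 = 64027/53550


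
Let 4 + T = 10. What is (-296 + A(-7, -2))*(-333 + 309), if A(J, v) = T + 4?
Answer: 6864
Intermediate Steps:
T = 6 (T = -4 + 10 = 6)
A(J, v) = 10 (A(J, v) = 6 + 4 = 10)
(-296 + A(-7, -2))*(-333 + 309) = (-296 + 10)*(-333 + 309) = -286*(-24) = 6864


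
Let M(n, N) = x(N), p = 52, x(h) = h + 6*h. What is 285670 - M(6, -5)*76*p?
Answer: 423990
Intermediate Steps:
x(h) = 7*h
M(n, N) = 7*N
285670 - M(6, -5)*76*p = 285670 - (7*(-5))*76*52 = 285670 - (-35*76)*52 = 285670 - (-2660)*52 = 285670 - 1*(-138320) = 285670 + 138320 = 423990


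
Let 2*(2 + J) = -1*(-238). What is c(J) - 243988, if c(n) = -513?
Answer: -244501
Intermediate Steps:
J = 117 (J = -2 + (-1*(-238))/2 = -2 + (½)*238 = -2 + 119 = 117)
c(J) - 243988 = -513 - 243988 = -244501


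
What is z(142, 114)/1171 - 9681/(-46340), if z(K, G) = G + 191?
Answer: 3638593/7752020 ≈ 0.46937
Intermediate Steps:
z(K, G) = 191 + G
z(142, 114)/1171 - 9681/(-46340) = (191 + 114)/1171 - 9681/(-46340) = 305*(1/1171) - 9681*(-1/46340) = 305/1171 + 1383/6620 = 3638593/7752020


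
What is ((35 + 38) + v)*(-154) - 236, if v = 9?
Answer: -12864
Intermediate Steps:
((35 + 38) + v)*(-154) - 236 = ((35 + 38) + 9)*(-154) - 236 = (73 + 9)*(-154) - 236 = 82*(-154) - 236 = -12628 - 236 = -12864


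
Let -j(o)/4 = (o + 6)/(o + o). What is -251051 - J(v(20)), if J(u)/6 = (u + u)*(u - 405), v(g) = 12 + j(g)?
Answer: -5160683/25 ≈ -2.0643e+5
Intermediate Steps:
j(o) = -2*(6 + o)/o (j(o) = -4*(o + 6)/(o + o) = -4*(6 + o)/(2*o) = -4*(6 + o)*1/(2*o) = -2*(6 + o)/o)
v(g) = 10 - 12/g (v(g) = 12 + (-2 - 12/g) = 10 - 12/g)
J(u) = 12*u*(-405 + u) (J(u) = 6*((u + u)*(u - 405)) = 6*((2*u)*(-405 + u)) = 6*(2*u*(-405 + u)) = 12*u*(-405 + u))
-251051 - J(v(20)) = -251051 - 12*(10 - 12/20)*(-405 + (10 - 12/20)) = -251051 - 12*(10 - 12*1/20)*(-405 + (10 - 12*1/20)) = -251051 - 12*(10 - ⅗)*(-405 + (10 - ⅗)) = -251051 - 12*47*(-405 + 47/5)/5 = -251051 - 12*47*(-1978)/(5*5) = -251051 - 1*(-1115592/25) = -251051 + 1115592/25 = -5160683/25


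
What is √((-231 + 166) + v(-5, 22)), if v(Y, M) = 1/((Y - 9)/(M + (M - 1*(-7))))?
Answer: 31*I*√14/14 ≈ 8.2851*I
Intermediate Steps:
v(Y, M) = (7 + 2*M)/(-9 + Y) (v(Y, M) = 1/((-9 + Y)/(M + (M + 7))) = 1/((-9 + Y)/(M + (7 + M))) = 1/((-9 + Y)/(7 + 2*M)) = (7 + 2*M)/(-9 + Y))
√((-231 + 166) + v(-5, 22)) = √((-231 + 166) + (7 + 2*22)/(-9 - 5)) = √(-65 + (7 + 44)/(-14)) = √(-65 - 1/14*51) = √(-65 - 51/14) = √(-961/14) = 31*I*√14/14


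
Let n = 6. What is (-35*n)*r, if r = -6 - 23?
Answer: 6090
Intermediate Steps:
r = -29
(-35*n)*r = -35*6*(-29) = -210*(-29) = 6090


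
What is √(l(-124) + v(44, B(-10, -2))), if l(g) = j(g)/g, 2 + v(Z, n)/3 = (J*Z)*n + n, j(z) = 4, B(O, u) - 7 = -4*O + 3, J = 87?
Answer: √551944553/31 ≈ 757.85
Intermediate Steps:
B(O, u) = 10 - 4*O (B(O, u) = 7 + (-4*O + 3) = 7 + (3 - 4*O) = 10 - 4*O)
v(Z, n) = -6 + 3*n + 261*Z*n (v(Z, n) = -6 + 3*((87*Z)*n + n) = -6 + 3*(87*Z*n + n) = -6 + 3*(n + 87*Z*n) = -6 + (3*n + 261*Z*n) = -6 + 3*n + 261*Z*n)
l(g) = 4/g
√(l(-124) + v(44, B(-10, -2))) = √(4/(-124) + (-6 + 3*(10 - 4*(-10)) + 261*44*(10 - 4*(-10)))) = √(4*(-1/124) + (-6 + 3*(10 + 40) + 261*44*(10 + 40))) = √(-1/31 + (-6 + 3*50 + 261*44*50)) = √(-1/31 + (-6 + 150 + 574200)) = √(-1/31 + 574344) = √(17804663/31) = √551944553/31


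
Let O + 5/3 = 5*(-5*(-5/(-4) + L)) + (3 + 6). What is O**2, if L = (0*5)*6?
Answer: 82369/144 ≈ 572.01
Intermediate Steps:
L = 0 (L = 0*6 = 0)
O = -287/12 (O = -5/3 + (5*(-5*(-5/(-4) + 0)) + (3 + 6)) = -5/3 + (5*(-5*(-5*(-1/4) + 0)) + 9) = -5/3 + (5*(-5*(5/4 + 0)) + 9) = -5/3 + (5*(-5*5/4) + 9) = -5/3 + (5*(-25/4) + 9) = -5/3 + (-125/4 + 9) = -5/3 - 89/4 = -287/12 ≈ -23.917)
O**2 = (-287/12)**2 = 82369/144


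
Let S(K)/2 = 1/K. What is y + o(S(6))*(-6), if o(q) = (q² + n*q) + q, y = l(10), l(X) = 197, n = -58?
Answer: 931/3 ≈ 310.33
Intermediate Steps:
S(K) = 2/K
y = 197
o(q) = q² - 57*q (o(q) = (q² - 58*q) + q = q² - 57*q)
y + o(S(6))*(-6) = 197 + ((2/6)*(-57 + 2/6))*(-6) = 197 + ((2*(⅙))*(-57 + 2*(⅙)))*(-6) = 197 + ((-57 + ⅓)/3)*(-6) = 197 + ((⅓)*(-170/3))*(-6) = 197 - 170/9*(-6) = 197 + 340/3 = 931/3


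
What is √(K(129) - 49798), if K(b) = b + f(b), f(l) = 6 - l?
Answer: 8*I*√778 ≈ 223.14*I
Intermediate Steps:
K(b) = 6 (K(b) = b + (6 - b) = 6)
√(K(129) - 49798) = √(6 - 49798) = √(-49792) = 8*I*√778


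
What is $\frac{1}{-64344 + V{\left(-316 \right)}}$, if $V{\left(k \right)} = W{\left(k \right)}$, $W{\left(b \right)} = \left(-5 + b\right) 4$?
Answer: $- \frac{1}{65628} \approx -1.5237 \cdot 10^{-5}$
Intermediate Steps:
$W{\left(b \right)} = -20 + 4 b$
$V{\left(k \right)} = -20 + 4 k$
$\frac{1}{-64344 + V{\left(-316 \right)}} = \frac{1}{-64344 + \left(-20 + 4 \left(-316\right)\right)} = \frac{1}{-64344 - 1284} = \frac{1}{-65628} = - \frac{1}{65628}$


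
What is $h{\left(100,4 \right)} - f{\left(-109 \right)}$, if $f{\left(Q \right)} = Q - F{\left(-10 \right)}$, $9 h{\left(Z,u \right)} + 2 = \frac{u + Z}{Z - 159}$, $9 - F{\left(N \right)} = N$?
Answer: $\frac{22582}{177} \approx 127.58$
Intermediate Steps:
$F{\left(N \right)} = 9 - N$
$h{\left(Z,u \right)} = - \frac{2}{9} + \frac{Z + u}{9 \left(-159 + Z\right)}$ ($h{\left(Z,u \right)} = - \frac{2}{9} + \frac{\left(u + Z\right) \frac{1}{Z - 159}}{9} = - \frac{2}{9} + \frac{\left(Z + u\right) \frac{1}{-159 + Z}}{9} = - \frac{2}{9} + \frac{\frac{1}{-159 + Z} \left(Z + u\right)}{9} = - \frac{2}{9} + \frac{Z + u}{9 \left(-159 + Z\right)}$)
$f{\left(Q \right)} = -19 + Q$ ($f{\left(Q \right)} = Q - \left(9 - -10\right) = Q - \left(9 + 10\right) = Q - 19 = -19 + Q$)
$h{\left(100,4 \right)} - f{\left(-109 \right)} = \frac{318 + 4 - 100}{9 \left(-159 + 100\right)} - \left(-19 - 109\right) = \frac{318 + 4 - 100}{9 \left(-59\right)} - -128 = \frac{1}{9} \left(- \frac{1}{59}\right) 222 + 128 = - \frac{74}{177} + 128 = \frac{22582}{177}$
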